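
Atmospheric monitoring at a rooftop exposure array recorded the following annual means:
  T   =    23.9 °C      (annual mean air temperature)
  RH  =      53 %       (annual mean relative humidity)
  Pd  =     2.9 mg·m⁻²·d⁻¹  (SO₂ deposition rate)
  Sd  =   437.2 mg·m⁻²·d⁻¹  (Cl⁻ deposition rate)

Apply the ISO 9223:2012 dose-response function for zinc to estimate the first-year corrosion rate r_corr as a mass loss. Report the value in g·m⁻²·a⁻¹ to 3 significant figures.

zinc: temperature factor f = -0.071·(13.9) = -0.9869
  SO₂ term: 0.0129·2.9^0.44·exp(0.046·53-0.9869) = 0.08795
  Sd branch = 0.0175·Sd^0.57·e^(0.008·RH+0.085·T) = 6.526 μm/a
  sum: 0.08795 + 6.526 → r_corr = 6.614 μm/a
Convert to mass loss: 6.614 μm/a × 7.14 g/cm³ = 47.22 g·m⁻²·a⁻¹

r_corr = 47.2 g·m⁻²·a⁻¹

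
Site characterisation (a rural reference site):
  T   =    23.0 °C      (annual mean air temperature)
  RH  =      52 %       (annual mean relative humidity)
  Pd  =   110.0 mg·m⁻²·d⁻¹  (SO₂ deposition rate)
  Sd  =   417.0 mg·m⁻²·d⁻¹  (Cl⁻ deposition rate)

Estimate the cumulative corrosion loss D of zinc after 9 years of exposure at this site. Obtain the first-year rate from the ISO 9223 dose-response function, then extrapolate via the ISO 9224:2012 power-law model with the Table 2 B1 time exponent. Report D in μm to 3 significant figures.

zinc: f(T) = -0.071·(T−10) [T>10 °C] = -0.9230
  sulphur-dioxide contribution → 0.4434 μm/a
  chloride contribution → 5.838 μm/a
  ⇒ r_corr(zinc) = 6.281 μm/a
Power-law: D(9) = r_corr · 9^0.813
  D(9) = 6.281 × 9^0.813 = 6.281 × 5.968 = 37.48 μm

D(9) = 37.5 μm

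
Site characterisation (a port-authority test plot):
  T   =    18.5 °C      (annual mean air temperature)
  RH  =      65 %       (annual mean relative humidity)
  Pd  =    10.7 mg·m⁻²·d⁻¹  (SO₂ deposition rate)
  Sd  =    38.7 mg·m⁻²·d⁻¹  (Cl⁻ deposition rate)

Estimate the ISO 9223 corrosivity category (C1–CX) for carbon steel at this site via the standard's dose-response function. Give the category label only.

C3

carbon steel: temperature factor f = -0.054·(8.5) = -0.4590
  sulphur-dioxide contribution → 14.08 μm/a
  chloride contribution → 17.62 μm/a
  total first-year rate 31.69 μm/a
Category bounds: 25…50 μm/a bracket r_corr ⇒ C3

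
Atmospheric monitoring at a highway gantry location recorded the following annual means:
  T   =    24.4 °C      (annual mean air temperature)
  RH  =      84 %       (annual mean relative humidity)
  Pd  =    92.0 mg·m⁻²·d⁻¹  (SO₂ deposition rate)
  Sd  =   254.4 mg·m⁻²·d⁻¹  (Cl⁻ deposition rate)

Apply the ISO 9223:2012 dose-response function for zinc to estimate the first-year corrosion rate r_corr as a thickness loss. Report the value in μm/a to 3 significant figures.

r_corr = 8.03 μm/a

zinc: f(T) = -0.071·(T−10) [T>10 °C] = -1.0224
  sulphur-dioxide contribution → 1.617 μm/a
  chloride contribution → 6.408 μm/a
  ⇒ r_corr(zinc) = 8.026 μm/a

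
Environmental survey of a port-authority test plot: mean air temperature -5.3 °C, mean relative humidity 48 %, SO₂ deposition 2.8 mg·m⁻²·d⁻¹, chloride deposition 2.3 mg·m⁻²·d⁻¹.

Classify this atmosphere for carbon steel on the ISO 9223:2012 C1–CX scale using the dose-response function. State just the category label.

C2

carbon steel: temperature factor f = +0.150·(-15.3) = -2.2950
  Pd branch = 1.77·Pd^0.52·e^(0.02·RH+f) = 0.7956 μm/a
  Cl⁻ term: 0.102·2.3^0.62·exp(0.033·48+0.04·-5.3) = 0.6741
  sum: 0.7956 + 0.6741 → r_corr = 1.47 μm/a
ISO 9223 Table 2 (carbon steel): 1.3 < 1.47 ≤ 25 μm/a ⇒ C2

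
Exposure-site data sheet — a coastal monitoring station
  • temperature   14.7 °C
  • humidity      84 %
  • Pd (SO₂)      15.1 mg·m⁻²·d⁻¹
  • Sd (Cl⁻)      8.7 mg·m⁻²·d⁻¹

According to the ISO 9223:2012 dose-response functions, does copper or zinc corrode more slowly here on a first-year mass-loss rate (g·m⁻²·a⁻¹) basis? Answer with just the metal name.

zinc

copper: temperature factor f = -0.080·(4.7) = -0.3760
  Pd branch = 0.0053·Pd^0.26·e^(0.059·RH+f) = 1.047 μm/a
  Sd branch = 0.01025·Sd^0.27·e^(0.036·RH+0.049·T) = 0.7772 μm/a
  r_corr = 1.047 + 0.7772 = 1.824 μm/a
  mass loss = 1.824 μm/a × 8.96 g/cm³ = 16.34 g·m⁻²·a⁻¹
zinc: T>10 °C ⇒ hinge -0.071·(14.7−10) = -0.3337
  Pd branch = 0.0129·Pd^0.44·e^(0.046·RH+f) = 1.454 μm/a
  Cl⁻ term: 0.0175·8.7^0.57·exp(0.008·84+0.085·14.7) = 0.4103
  sum: 1.454 + 0.4103 → r_corr = 1.864 μm/a
  mass loss = 1.864 μm/a × 7.14 g/cm³ = 13.31 g·m⁻²·a⁻¹
Ordering by g·m⁻²·a⁻¹: copper (16.3) > zinc (13.3)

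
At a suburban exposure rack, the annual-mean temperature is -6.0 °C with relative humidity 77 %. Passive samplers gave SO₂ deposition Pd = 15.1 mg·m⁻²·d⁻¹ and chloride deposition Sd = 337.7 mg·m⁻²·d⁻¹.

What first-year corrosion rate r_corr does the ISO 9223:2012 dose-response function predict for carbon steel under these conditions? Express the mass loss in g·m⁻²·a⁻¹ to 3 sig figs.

carbon steel: T≤10 °C ⇒ hinge +0.150·(-6.0−10) = -2.4000
  Pd branch = 1.77·Pd^0.52·e^(0.02·RH+f) = 3.073 μm/a
  Sd branch = 0.102·Sd^0.62·e^(0.033·RH+0.04·T) = 37.64 μm/a
  r_corr = 3.073 + 37.64 = 40.71 μm/a
Convert to mass loss: 40.71 μm/a × 7.85 g/cm³ = 319.6 g·m⁻²·a⁻¹

r_corr = 320 g·m⁻²·a⁻¹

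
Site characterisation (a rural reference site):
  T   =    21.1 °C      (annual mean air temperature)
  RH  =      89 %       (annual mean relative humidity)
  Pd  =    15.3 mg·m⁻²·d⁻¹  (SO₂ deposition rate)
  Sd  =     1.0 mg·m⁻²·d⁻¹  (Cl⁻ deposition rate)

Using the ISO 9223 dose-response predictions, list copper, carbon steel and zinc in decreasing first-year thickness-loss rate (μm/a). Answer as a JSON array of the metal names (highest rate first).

copper: T>10 °C ⇒ hinge -0.080·(21.1−10) = -0.8880
  SO₂ term: 0.0053·15.3^0.26·exp(0.059·89-0.8880) = 0.8455
  Sd branch = 0.01025·Sd^0.27·e^(0.036·RH+0.049·T) = 0.7099 μm/a
  r_corr = 0.8455 + 0.7099 = 1.555 μm/a
carbon steel: temperature factor f = -0.054·(11.1) = -0.5994
  Pd branch = 1.77·Pd^0.52·e^(0.02·RH+f) = 23.81 μm/a
  Cl⁻ term: 0.102·1.0^0.62·exp(0.033·89+0.04·21.1) = 4.474
  r_corr = 23.81 + 4.474 = 28.28 μm/a
zinc: temperature factor f = -0.071·(11.1) = -0.7881
  SO₂ term: 0.0129·15.3^0.44·exp(0.046·89-0.7881) = 1.168
  Cl⁻ term: 0.0175·1.0^0.57·exp(0.008·89+0.085·21.1) = 0.2144
  r_corr = 1.168 + 0.2144 = 1.383 μm/a
Ordering by μm/a: carbon steel (28.3) > copper (1.56) > zinc (1.38)

["carbon steel", "copper", "zinc"]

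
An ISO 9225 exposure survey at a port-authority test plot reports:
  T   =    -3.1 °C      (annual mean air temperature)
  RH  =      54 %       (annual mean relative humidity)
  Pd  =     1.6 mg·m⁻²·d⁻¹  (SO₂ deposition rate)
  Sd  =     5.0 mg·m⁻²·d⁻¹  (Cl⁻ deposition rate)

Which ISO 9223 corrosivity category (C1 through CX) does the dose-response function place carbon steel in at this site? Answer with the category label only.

C2

carbon steel: T≤10 °C ⇒ hinge +0.150·(-3.1−10) = -1.9650
  Pd branch = 1.77·Pd^0.52·e^(0.02·RH+f) = 0.9327 μm/a
  Sd branch = 0.102·Sd^0.62·e^(0.033·RH+0.04·T) = 1.452 μm/a
  sum: 0.9327 + 1.452 → r_corr = 2.385 μm/a
ISO 9223 Table 2 (carbon steel): 1.3 < 2.38 ≤ 25 μm/a ⇒ C2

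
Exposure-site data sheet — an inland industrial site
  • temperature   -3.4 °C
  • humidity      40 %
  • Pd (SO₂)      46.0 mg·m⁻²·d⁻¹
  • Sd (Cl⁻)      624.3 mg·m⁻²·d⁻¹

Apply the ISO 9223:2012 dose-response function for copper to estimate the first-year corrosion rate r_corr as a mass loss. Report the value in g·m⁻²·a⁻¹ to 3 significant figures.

copper: T≤10 °C ⇒ hinge +0.126·(-3.4−10) = -1.6884
  Pd branch = 0.0053·Pd^0.26·e^(0.059·RH+f) = 0.02807 μm/a
  Cl⁻ term: 0.01025·624.3^0.27·exp(0.036·40+0.049·-3.4) = 0.2082
  sum: 0.02807 + 0.2082 → r_corr = 0.2363 μm/a
Convert to mass loss: 0.2363 μm/a × 8.96 g/cm³ = 2.117 g·m⁻²·a⁻¹

r_corr = 2.12 g·m⁻²·a⁻¹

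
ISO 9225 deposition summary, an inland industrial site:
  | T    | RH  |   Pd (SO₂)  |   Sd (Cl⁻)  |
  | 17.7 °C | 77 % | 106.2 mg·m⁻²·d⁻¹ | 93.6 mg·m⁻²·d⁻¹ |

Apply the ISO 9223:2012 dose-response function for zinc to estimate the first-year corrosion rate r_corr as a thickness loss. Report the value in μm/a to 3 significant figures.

zinc: T>10 °C ⇒ hinge -0.071·(17.7−10) = -0.5467
  sulphur-dioxide contribution → 2.009 μm/a
  chloride contribution → 1.939 μm/a
  ⇒ r_corr(zinc) = 3.948 μm/a

r_corr = 3.95 μm/a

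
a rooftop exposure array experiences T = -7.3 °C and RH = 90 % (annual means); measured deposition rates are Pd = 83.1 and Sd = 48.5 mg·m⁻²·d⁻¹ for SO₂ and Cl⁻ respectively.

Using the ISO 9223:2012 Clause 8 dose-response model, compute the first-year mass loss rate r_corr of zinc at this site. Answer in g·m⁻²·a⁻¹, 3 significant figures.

r_corr = 22.2 g·m⁻²·a⁻¹

zinc: T≤10 °C ⇒ hinge +0.038·(-7.3−10) = -0.6574
  Pd branch = 0.0129·Pd^0.44·e^(0.046·RH+f) = 2.936 μm/a
  Cl⁻ term: 0.0175·48.5^0.57·exp(0.008·90+0.085·-7.3) = 0.1767
  r_corr = 2.936 + 0.1767 = 3.112 μm/a
Convert to mass loss: 3.112 μm/a × 7.14 g/cm³ = 22.22 g·m⁻²·a⁻¹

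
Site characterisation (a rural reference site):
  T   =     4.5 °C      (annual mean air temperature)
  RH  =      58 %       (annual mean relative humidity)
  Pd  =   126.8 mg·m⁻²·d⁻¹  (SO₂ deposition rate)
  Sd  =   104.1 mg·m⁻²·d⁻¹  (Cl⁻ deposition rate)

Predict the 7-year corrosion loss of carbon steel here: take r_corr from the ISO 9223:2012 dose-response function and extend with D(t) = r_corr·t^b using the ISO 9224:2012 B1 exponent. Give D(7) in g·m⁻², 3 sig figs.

carbon steel: T≤10 °C ⇒ hinge +0.150·(4.5−10) = -0.8250
  sulphur-dioxide contribution → 30.7 μm/a
  chloride contribution → 14.75 μm/a
  total first-year rate 45.45 μm/a
ISO 9224: D(t) = r_corr · t^b with b = 0.523 (carbon steel, B1)
  D(7) = 45.45 × 7^0.523 = 45.45 × 2.767 = 125.7 μm
  Mass loss = 125.7 μm × 7.85 g/cm³ = 987.1 g·m⁻²

D(7) = 987 g·m⁻²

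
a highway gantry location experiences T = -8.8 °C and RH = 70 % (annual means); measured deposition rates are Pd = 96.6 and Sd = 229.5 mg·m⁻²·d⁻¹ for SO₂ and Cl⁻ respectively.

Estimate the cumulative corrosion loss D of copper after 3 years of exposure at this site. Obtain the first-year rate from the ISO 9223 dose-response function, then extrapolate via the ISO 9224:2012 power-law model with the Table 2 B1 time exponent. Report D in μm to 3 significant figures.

D(3) = 0.958 μm

copper: T≤10 °C ⇒ hinge +0.126·(-8.8−10) = -2.3688
  SO₂ term: 0.0053·96.6^0.26·exp(0.059·70-2.3688) = 0.1012
  Sd branch = 0.01025·Sd^0.27·e^(0.036·RH+0.049·T) = 0.3592 μm/a
  r_corr = 0.1012 + 0.3592 = 0.4604 μm/a
Power-law: D(3) = r_corr · 3^0.667
  D(3) = 0.4604 × 3^0.667 = 0.4604 × 2.081 = 0.958 μm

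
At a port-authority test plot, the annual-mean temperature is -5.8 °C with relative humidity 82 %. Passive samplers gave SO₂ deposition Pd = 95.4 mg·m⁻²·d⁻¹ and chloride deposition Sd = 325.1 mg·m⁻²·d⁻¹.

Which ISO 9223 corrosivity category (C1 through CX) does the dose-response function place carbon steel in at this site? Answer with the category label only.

carbon steel: T≤10 °C ⇒ hinge +0.150·(-5.8−10) = -2.3700
  Pd branch = 1.77·Pd^0.52·e^(0.02·RH+f) = 9.126 μm/a
  Sd branch = 0.102·Sd^0.62·e^(0.033·RH+0.04·T) = 43.7 μm/a
  r_corr = 9.126 + 43.7 = 52.83 μm/a
52.8 μm/a falls in (50, 80] for carbon steel → category C4

C4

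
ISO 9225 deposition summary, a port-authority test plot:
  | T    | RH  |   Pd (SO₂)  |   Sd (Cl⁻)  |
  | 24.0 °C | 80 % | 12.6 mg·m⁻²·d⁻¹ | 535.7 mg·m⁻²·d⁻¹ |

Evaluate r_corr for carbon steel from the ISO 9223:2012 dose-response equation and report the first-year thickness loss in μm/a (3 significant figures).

carbon steel: f(T) = -0.054·(T−10) [T>10 °C] = -0.7560
  Pd branch = 1.77·Pd^0.52·e^(0.02·RH+f) = 15.37 μm/a
  Cl⁻ term: 0.102·535.7^0.62·exp(0.033·80+0.04·24.0) = 183.7
  r_corr = 15.37 + 183.7 = 199 μm/a

r_corr = 199 μm/a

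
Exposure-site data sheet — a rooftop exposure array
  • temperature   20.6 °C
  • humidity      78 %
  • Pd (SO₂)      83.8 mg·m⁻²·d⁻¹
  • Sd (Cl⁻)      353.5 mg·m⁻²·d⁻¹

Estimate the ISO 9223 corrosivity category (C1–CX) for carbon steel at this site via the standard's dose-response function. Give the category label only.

C5

carbon steel: f(T) = -0.054·(T−10) [T>10 °C] = -0.5724
  sulphur-dioxide contribution → 47.53 μm/a
  chloride contribution → 116 μm/a
  total first-year rate 163.5 μm/a
ISO 9223 Table 2 (carbon steel): 80 < 163 ≤ 200 μm/a ⇒ C5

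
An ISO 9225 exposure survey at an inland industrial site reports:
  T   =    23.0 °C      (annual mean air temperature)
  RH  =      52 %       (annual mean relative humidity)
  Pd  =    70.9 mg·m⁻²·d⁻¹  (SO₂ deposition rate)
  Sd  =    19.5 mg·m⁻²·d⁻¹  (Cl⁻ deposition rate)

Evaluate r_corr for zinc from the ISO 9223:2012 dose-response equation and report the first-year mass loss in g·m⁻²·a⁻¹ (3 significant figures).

r_corr = 9.88 g·m⁻²·a⁻¹

zinc: temperature factor f = -0.071·(13.0) = -0.9230
  Pd branch = 0.0129·Pd^0.44·e^(0.046·RH+f) = 0.3655 μm/a
  Sd branch = 0.0175·Sd^0.57·e^(0.008·RH+0.085·T) = 1.019 μm/a
  r_corr = 0.3655 + 1.019 = 1.384 μm/a
Convert to mass loss: 1.384 μm/a × 7.14 g/cm³ = 9.883 g·m⁻²·a⁻¹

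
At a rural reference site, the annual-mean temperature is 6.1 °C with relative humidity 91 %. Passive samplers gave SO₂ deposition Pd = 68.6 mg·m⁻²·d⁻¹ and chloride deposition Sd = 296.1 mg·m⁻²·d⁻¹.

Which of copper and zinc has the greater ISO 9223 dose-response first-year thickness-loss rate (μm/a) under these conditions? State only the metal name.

zinc

copper: T≤10 °C ⇒ hinge +0.126·(6.1−10) = -0.4914
  Pd branch = 0.0053·Pd^0.26·e^(0.059·RH+f) = 2.089 μm/a
  Cl⁻ term: 0.01025·296.1^0.27·exp(0.036·91+0.049·6.1) = 1.7
  sum: 2.089 + 1.7 → r_corr = 3.79 μm/a
zinc: temperature factor f = +0.038·(-3.9) = -0.1482
  SO₂ term: 0.0129·68.6^0.44·exp(0.046·91-0.1482) = 4.701
  Cl⁻ term: 0.0175·296.1^0.57·exp(0.008·91+0.085·6.1) = 1.56
  r_corr = 4.701 + 1.56 = 6.261 μm/a
Ordering by μm/a: zinc (6.26) > copper (3.79)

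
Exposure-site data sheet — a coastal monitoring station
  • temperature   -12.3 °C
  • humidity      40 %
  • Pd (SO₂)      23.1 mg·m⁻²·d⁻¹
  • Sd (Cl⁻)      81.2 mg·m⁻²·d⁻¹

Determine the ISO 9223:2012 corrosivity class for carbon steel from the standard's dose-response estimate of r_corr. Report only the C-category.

carbon steel: temperature factor f = +0.150·(-22.3) = -3.3450
  SO₂ term: 1.77·23.1^0.52·exp(0.02·40-3.3450) = 0.7108
  Sd branch = 0.102·Sd^0.62·e^(0.033·RH+0.04·T) = 3.566 μm/a
  sum: 0.7108 + 3.566 → r_corr = 4.276 μm/a
ISO 9223 Table 2 (carbon steel): 1.3 < 4.28 ≤ 25 μm/a ⇒ C2

C2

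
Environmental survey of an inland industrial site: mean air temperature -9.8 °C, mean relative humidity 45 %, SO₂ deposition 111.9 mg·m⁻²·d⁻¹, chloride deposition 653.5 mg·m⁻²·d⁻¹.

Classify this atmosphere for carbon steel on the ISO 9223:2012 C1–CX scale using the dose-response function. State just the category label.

C2

carbon steel: temperature factor f = +0.150·(-19.8) = -2.9700
  sulphur-dioxide contribution → 2.596 μm/a
  chloride contribution → 16.93 μm/a
  ⇒ r_corr(carbon steel) = 19.53 μm/a
Category bounds: 1.3…25 μm/a bracket r_corr ⇒ C2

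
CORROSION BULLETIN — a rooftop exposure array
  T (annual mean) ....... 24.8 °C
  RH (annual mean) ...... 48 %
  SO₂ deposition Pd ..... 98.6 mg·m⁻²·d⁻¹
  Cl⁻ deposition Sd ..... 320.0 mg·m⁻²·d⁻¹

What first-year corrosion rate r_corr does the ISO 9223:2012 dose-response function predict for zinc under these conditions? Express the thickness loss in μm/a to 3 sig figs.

r_corr = 5.97 μm/a

zinc: temperature factor f = -0.071·(14.8) = -1.0508
  sulphur-dioxide contribution → 0.3094 μm/a
  chloride contribution → 5.665 μm/a
  ⇒ r_corr(zinc) = 5.975 μm/a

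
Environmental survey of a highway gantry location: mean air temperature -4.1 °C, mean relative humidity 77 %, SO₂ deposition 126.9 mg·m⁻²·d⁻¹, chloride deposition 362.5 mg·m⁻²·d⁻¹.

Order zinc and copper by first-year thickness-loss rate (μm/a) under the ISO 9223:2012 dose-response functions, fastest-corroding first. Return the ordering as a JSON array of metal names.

zinc: T≤10 °C ⇒ hinge +0.038·(-4.1−10) = -0.5358
  sulphur-dioxide contribution → 2.196 μm/a
  chloride contribution → 0.6577 μm/a
  ⇒ r_corr(zinc) = 2.854 μm/a
copper: T≤10 °C ⇒ hinge +0.126·(-4.1−10) = -1.7766
  sulphur-dioxide contribution → 0.2969 μm/a
  chloride contribution → 0.6582 μm/a
  total first-year rate 0.9551 μm/a
Ordering by μm/a: zinc (2.85) > copper (0.955)

["zinc", "copper"]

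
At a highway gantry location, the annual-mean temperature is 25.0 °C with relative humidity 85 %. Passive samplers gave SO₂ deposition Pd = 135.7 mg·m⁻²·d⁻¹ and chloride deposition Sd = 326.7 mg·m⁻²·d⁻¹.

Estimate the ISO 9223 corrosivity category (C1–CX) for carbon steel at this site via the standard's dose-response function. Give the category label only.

carbon steel: f(T) = -0.054·(T−10) [T>10 °C] = -0.8100
  sulphur-dioxide contribution → 55.39 μm/a
  chloride contribution → 165.9 μm/a
  ⇒ r_corr(carbon steel) = 221.3 μm/a
221 μm/a falls in (200, 700] for carbon steel → category CX

CX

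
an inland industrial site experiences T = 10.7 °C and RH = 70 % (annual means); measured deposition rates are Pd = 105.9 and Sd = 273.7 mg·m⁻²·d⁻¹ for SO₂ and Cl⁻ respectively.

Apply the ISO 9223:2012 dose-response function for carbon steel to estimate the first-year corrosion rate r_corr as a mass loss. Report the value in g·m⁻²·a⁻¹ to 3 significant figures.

carbon steel: f(T) = -0.054·(T−10) [T>10 °C] = -0.0378
  sulphur-dioxide contribution → 78.08 μm/a
  chloride contribution → 51.15 μm/a
  ⇒ r_corr(carbon steel) = 129.2 μm/a
Convert to mass loss: 129.2 μm/a × 7.85 g/cm³ = 1014 g·m⁻²·a⁻¹

r_corr = 1.01e+03 g·m⁻²·a⁻¹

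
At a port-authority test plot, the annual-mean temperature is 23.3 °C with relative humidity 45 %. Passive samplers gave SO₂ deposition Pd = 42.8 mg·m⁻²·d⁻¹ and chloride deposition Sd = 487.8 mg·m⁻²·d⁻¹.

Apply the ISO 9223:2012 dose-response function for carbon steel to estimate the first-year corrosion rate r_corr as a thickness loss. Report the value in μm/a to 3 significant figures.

r_corr = 68.1 μm/a

carbon steel: T>10 °C ⇒ hinge -0.054·(23.3−10) = -0.7182
  Pd branch = 1.77·Pd^0.52·e^(0.02·RH+f) = 14.97 μm/a
  Sd branch = 0.102·Sd^0.62·e^(0.033·RH+0.04·T) = 53.09 μm/a
  r_corr = 14.97 + 53.09 = 68.06 μm/a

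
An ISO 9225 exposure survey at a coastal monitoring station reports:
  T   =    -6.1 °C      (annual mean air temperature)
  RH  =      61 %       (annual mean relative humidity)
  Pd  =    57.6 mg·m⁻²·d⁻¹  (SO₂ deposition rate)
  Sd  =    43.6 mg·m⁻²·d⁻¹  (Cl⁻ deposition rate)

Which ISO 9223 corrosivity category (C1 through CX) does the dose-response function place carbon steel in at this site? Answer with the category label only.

C2

carbon steel: temperature factor f = +0.150·(-16.1) = -2.4150
  Pd branch = 1.77·Pd^0.52·e^(0.02·RH+f) = 4.41 μm/a
  Cl⁻ term: 0.102·43.6^0.62·exp(0.033·61+0.04·-6.1) = 6.214
  r_corr = 4.41 + 6.214 = 10.62 μm/a
Category bounds: 1.3…25 μm/a bracket r_corr ⇒ C2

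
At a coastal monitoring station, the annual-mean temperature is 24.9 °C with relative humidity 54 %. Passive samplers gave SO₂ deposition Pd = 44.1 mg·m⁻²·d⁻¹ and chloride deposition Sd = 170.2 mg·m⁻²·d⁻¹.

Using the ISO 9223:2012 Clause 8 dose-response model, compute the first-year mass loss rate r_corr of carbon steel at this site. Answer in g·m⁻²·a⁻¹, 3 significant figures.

carbon steel: f(T) = -0.054·(T−10) [T>10 °C] = -0.8046
  Pd branch = 1.77·Pd^0.52·e^(0.02·RH+f) = 16.7 μm/a
  Sd branch = 0.102·Sd^0.62·e^(0.033·RH+0.04·T) = 39.65 μm/a
  sum: 16.7 + 39.65 → r_corr = 56.35 μm/a
Convert to mass loss: 56.35 μm/a × 7.85 g/cm³ = 442.4 g·m⁻²·a⁻¹

r_corr = 442 g·m⁻²·a⁻¹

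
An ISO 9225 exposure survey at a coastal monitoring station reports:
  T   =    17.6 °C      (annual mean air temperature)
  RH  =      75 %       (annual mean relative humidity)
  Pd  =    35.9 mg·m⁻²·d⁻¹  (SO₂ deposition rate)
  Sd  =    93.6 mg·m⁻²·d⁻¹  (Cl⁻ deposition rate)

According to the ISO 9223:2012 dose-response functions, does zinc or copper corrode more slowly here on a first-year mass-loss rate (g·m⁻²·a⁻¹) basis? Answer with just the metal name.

copper

zinc: temperature factor f = -0.071·(7.6) = -0.5396
  SO₂ term: 0.0129·35.9^0.44·exp(0.046·75-0.5396) = 1.145
  Sd branch = 0.0175·Sd^0.57·e^(0.008·RH+0.085·T) = 1.892 μm/a
  r_corr = 1.145 + 1.892 = 3.037 μm/a
  mass loss = 3.037 μm/a × 7.14 g/cm³ = 21.68 g·m⁻²·a⁻¹
copper: f(T) = -0.080·(T−10) [T>10 °C] = -0.6080
  SO₂ term: 0.0053·35.9^0.26·exp(0.059·75-0.6080) = 0.6114
  Sd branch = 0.01025·Sd^0.27·e^(0.036·RH+0.049·T) = 1.231 μm/a
  r_corr = 0.6114 + 1.231 = 1.842 μm/a
  mass loss = 1.842 μm/a × 8.96 g/cm³ = 16.5 g·m⁻²·a⁻¹
Ordering by g·m⁻²·a⁻¹: zinc (21.7) > copper (16.5)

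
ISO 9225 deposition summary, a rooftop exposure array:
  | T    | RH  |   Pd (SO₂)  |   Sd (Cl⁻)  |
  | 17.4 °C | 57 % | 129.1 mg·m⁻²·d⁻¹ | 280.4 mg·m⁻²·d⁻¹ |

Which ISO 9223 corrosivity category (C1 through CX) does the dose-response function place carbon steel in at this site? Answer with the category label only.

carbon steel: f(T) = -0.054·(T−10) [T>10 °C] = -0.3996
  sulphur-dioxide contribution → 46.47 μm/a
  chloride contribution → 44.2 μm/a
  ⇒ r_corr(carbon steel) = 90.67 μm/a
Category bounds: 80…200 μm/a bracket r_corr ⇒ C5

C5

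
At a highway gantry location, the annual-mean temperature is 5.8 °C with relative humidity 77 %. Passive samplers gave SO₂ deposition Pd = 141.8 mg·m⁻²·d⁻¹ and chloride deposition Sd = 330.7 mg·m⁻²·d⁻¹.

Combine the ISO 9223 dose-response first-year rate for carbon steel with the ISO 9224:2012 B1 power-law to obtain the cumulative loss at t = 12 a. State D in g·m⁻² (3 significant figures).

carbon steel: T≤10 °C ⇒ hinge +0.150·(5.8−10) = -0.6300
  SO₂ term: 1.77·141.8^0.52·exp(0.02·77-0.6300) = 57.82
  Cl⁻ term: 0.102·330.7^0.62·exp(0.033·77+0.04·5.8) = 59.56
  r_corr = 57.82 + 59.56 = 117.4 μm/a
Power-law: D(12) = r_corr · 12^0.523
  D(12) = 117.4 × 12^0.523 = 117.4 × 3.668 = 430.5 μm
  Mass loss = 430.5 μm × 7.85 g/cm³ = 3380 g·m⁻²

D(12) = 3.38e+03 g·m⁻²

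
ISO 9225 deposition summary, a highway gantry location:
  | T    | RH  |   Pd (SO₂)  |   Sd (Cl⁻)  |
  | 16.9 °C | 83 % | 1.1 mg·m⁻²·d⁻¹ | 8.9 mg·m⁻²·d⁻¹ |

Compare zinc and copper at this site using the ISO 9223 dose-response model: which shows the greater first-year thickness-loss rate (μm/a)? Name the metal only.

zinc: temperature factor f = -0.071·(6.9) = -0.4899
  Pd branch = 0.0129·Pd^0.44·e^(0.046·RH+f) = 0.3751 μm/a
  Cl⁻ term: 0.0175·8.9^0.57·exp(0.008·83+0.085·16.9) = 0.4971
  sum: 0.3751 + 0.4971 → r_corr = 0.8722 μm/a
copper: T>10 °C ⇒ hinge -0.080·(16.9−10) = -0.5520
  Pd branch = 0.0053·Pd^0.26·e^(0.059·RH+f) = 0.4188 μm/a
  Cl⁻ term: 0.01025·8.9^0.27·exp(0.036·83+0.049·16.9) = 0.8402
  sum: 0.4188 + 0.8402 → r_corr = 1.259 μm/a
Ordering by μm/a: copper (1.26) > zinc (0.872)

copper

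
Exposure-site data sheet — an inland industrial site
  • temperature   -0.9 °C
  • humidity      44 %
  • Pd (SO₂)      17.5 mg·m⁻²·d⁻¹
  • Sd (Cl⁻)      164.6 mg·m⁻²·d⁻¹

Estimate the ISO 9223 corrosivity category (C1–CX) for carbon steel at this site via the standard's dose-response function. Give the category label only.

C2

carbon steel: f(T) = +0.150·(T−10) [T≤10 °C] = -1.6350
  SO₂ term: 1.77·17.5^0.52·exp(0.02·44-1.6350) = 3.685
  Sd branch = 0.102·Sd^0.62·e^(0.033·RH+0.04·T) = 9.948 μm/a
  sum: 3.685 + 9.948 → r_corr = 13.63 μm/a
Category bounds: 1.3…25 μm/a bracket r_corr ⇒ C2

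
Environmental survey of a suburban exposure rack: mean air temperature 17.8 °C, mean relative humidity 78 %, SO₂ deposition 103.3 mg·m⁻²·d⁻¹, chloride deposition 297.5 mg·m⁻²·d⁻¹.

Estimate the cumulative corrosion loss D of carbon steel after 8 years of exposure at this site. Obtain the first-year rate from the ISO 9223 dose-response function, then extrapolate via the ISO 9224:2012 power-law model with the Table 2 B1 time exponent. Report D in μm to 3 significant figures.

D(8) = 459 μm

carbon steel: T>10 °C ⇒ hinge -0.054·(17.8−10) = -0.4212
  Pd branch = 1.77·Pd^0.52·e^(0.02·RH+f) = 61.64 μm/a
  Sd branch = 0.102·Sd^0.62·e^(0.033·RH+0.04·T) = 93.17 μm/a
  r_corr = 61.64 + 93.17 = 154.8 μm/a
Long-term exponent b (ISO 9224 Table 2, B1) = 0.523
  D(8) = 154.8 × 8^0.523 = 154.8 × 2.967 = 459.3 μm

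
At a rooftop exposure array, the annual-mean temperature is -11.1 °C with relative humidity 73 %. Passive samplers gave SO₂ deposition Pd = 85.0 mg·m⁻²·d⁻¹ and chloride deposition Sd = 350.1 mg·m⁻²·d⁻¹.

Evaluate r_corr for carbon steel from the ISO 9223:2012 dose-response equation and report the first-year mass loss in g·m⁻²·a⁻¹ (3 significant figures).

carbon steel: f(T) = +0.150·(T−10) [T≤10 °C] = -3.1650
  sulphur-dioxide contribution → 3.242 μm/a
  chloride contribution → 27.5 μm/a
  total first-year rate 30.75 μm/a
Convert to mass loss: 30.75 μm/a × 7.85 g/cm³ = 241.4 g·m⁻²·a⁻¹

r_corr = 241 g·m⁻²·a⁻¹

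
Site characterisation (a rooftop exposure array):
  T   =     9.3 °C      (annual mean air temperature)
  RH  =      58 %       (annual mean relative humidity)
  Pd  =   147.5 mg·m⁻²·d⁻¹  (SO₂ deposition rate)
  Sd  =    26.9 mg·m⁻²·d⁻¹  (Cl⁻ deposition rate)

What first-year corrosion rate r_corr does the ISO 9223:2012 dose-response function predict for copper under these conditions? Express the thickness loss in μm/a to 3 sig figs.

r_corr = 0.862 μm/a

copper: T≤10 °C ⇒ hinge +0.126·(9.3−10) = -0.0882
  Pd branch = 0.0053·Pd^0.26·e^(0.059·RH+f) = 0.5445 μm/a
  Cl⁻ term: 0.01025·26.9^0.27·exp(0.036·58+0.049·9.3) = 0.3173
  r_corr = 0.5445 + 0.3173 = 0.8618 μm/a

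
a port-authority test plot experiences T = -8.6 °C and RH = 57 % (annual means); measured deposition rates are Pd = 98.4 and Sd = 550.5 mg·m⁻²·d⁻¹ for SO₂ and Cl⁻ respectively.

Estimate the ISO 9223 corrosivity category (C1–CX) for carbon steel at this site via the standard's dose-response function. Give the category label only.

C3

carbon steel: T≤10 °C ⇒ hinge +0.150·(-8.6−10) = -2.7900
  Pd branch = 1.77·Pd^0.52·e^(0.02·RH+f) = 3.696 μm/a
  Sd branch = 0.102·Sd^0.62·e^(0.033·RH+0.04·T) = 23.73 μm/a
  r_corr = 3.696 + 23.73 = 27.43 μm/a
ISO 9223 Table 2 (carbon steel): 25 < 27.4 ≤ 50 μm/a ⇒ C3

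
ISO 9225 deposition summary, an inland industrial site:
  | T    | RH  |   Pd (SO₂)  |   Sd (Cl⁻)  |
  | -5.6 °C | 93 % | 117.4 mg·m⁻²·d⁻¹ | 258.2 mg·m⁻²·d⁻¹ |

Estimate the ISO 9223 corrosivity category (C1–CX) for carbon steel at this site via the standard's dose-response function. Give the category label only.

carbon steel: f(T) = +0.150·(T−10) [T≤10 °C] = -2.3400
  SO₂ term: 1.77·117.4^0.52·exp(0.02·93-2.3400) = 13.05
  Sd branch = 0.102·Sd^0.62·e^(0.033·RH+0.04·T) = 54.9 μm/a
  r_corr = 13.05 + 54.9 = 67.95 μm/a
Category bounds: 50…80 μm/a bracket r_corr ⇒ C4

C4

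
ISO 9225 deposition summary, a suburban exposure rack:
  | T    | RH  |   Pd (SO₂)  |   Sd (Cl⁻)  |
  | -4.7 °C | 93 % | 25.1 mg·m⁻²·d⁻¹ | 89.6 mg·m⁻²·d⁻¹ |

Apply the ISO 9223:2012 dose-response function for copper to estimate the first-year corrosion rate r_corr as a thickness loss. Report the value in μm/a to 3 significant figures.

r_corr = 1.24 μm/a

copper: temperature factor f = +0.126·(-14.7) = -1.8522
  SO₂ term: 0.0053·25.1^0.26·exp(0.059·93-1.8522) = 0.4643
  Sd branch = 0.01025·Sd^0.27·e^(0.036·RH+0.049·T) = 0.7796 μm/a
  r_corr = 0.4643 + 0.7796 = 1.244 μm/a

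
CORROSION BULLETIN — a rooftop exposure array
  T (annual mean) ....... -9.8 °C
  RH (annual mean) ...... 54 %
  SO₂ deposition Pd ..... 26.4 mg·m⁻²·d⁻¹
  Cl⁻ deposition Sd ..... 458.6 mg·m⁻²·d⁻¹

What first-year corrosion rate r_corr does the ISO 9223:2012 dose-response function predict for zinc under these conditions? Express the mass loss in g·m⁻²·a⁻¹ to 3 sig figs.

zinc: f(T) = +0.038·(T−10) [T≤10 °C] = -0.7524
  SO₂ term: 0.0129·26.4^0.44·exp(0.046·54-0.7524) = 0.3077
  Cl⁻ term: 0.0175·458.6^0.57·exp(0.008·54+0.085·-9.8) = 0.3854
  r_corr = 0.3077 + 0.3854 = 0.6931 μm/a
Convert to mass loss: 0.6931 μm/a × 7.14 g/cm³ = 4.949 g·m⁻²·a⁻¹

r_corr = 4.95 g·m⁻²·a⁻¹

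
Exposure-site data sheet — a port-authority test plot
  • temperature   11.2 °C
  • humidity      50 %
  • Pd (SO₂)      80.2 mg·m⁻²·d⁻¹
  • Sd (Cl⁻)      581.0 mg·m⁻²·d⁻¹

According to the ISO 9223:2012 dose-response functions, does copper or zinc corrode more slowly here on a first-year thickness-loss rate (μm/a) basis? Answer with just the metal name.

copper

copper: T>10 °C ⇒ hinge -0.080·(11.2−10) = -0.0960
  Pd branch = 0.0053·Pd^0.26·e^(0.059·RH+f) = 0.2876 μm/a
  Sd branch = 0.01025·Sd^0.27·e^(0.036·RH+0.049·T) = 0.5986 μm/a
  sum: 0.2876 + 0.5986 → r_corr = 0.8862 μm/a
zinc: f(T) = -0.071·(T−10) [T>10 °C] = -0.0852
  Pd branch = 0.0129·Pd^0.44·e^(0.046·RH+f) = 0.8134 μm/a
  Cl⁻ term: 0.0175·581.0^0.57·exp(0.008·50+0.085·11.2) = 2.546
  r_corr = 0.8134 + 2.546 = 3.359 μm/a
Ordering by μm/a: zinc (3.36) > copper (0.886)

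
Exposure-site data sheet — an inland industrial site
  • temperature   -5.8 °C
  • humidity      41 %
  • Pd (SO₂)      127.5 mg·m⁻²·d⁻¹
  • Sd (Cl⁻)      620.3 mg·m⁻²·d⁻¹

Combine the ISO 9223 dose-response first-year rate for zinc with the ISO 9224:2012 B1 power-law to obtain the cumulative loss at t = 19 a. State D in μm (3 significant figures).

zinc: temperature factor f = +0.038·(-15.8) = -0.6004
  sulphur-dioxide contribution → 0.3939 μm/a
  chloride contribution → 0.5796 μm/a
  total first-year rate 0.9735 μm/a
Long-term exponent b (ISO 9224 Table 2, B1) = 0.813
  D(19) = 0.9735 × 19^0.813 = 0.9735 × 10.96 = 10.67 μm

D(19) = 10.7 μm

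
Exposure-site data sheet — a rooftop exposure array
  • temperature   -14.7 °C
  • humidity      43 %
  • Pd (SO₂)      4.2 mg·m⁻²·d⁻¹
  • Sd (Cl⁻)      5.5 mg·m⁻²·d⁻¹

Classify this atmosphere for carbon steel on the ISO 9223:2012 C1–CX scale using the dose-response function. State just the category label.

C1

carbon steel: T≤10 °C ⇒ hinge +0.150·(-14.7−10) = -3.7050
  sulphur-dioxide contribution → 0.217 μm/a
  chloride contribution → 0.6738 μm/a
  ⇒ r_corr(carbon steel) = 0.8908 μm/a
Category bounds: 0…1.3 μm/a bracket r_corr ⇒ C1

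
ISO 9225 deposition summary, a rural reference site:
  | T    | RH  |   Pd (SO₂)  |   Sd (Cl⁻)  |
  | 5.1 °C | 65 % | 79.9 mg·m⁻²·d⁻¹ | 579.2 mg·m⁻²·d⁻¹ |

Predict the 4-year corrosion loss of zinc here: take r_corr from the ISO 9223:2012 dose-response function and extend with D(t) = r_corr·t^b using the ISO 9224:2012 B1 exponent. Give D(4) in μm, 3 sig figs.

zinc: f(T) = +0.038·(T−10) [T≤10 °C] = -0.1862
  SO₂ term: 0.0129·79.9^0.44·exp(0.046·65-0.1862) = 1.463
  Sd branch = 0.0175·Sd^0.57·e^(0.008·RH+0.085·T) = 1.706 μm/a
  sum: 1.463 + 1.706 → r_corr = 3.169 μm/a
Power-law: D(4) = r_corr · 4^0.813
  D(4) = 3.169 × 4^0.813 = 3.169 × 3.087 = 9.782 μm

D(4) = 9.78 μm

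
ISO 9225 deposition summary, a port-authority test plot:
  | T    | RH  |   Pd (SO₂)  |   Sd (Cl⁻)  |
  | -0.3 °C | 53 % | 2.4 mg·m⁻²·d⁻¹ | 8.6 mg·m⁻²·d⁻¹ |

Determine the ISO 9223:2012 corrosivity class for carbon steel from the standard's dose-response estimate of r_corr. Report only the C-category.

C2

carbon steel: T≤10 °C ⇒ hinge +0.150·(-0.3−10) = -1.5450
  SO₂ term: 1.77·2.4^0.52·exp(0.02·53-1.5450) = 1.718
  Cl⁻ term: 0.102·8.6^0.62·exp(0.033·53+0.04·-0.3) = 2.2
  r_corr = 1.718 + 2.2 = 3.918 μm/a
3.92 μm/a falls in (1.3, 25] for carbon steel → category C2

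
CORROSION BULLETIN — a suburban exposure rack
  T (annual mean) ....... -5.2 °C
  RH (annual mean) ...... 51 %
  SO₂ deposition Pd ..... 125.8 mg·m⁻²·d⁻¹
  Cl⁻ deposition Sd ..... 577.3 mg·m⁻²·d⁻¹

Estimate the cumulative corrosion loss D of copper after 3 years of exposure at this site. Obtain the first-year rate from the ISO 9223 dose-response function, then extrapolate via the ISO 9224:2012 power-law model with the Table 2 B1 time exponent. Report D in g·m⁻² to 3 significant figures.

D(3) = 6.21 g·m⁻²

copper: f(T) = +0.126·(T−10) [T≤10 °C] = -1.9152
  Pd branch = 0.0053·Pd^0.26·e^(0.059·RH+f) = 0.05562 μm/a
  Sd branch = 0.01025·Sd^0.27·e^(0.036·RH+0.049·T) = 0.2773 μm/a
  r_corr = 0.05562 + 0.2773 = 0.333 μm/a
Long-term exponent b (ISO 9224 Table 2, B1) = 0.667
  D(3) = 0.333 × 3^0.667 = 0.333 × 2.081 = 0.6928 μm
  Mass loss = 0.6928 μm × 8.96 g/cm³ = 6.208 g·m⁻²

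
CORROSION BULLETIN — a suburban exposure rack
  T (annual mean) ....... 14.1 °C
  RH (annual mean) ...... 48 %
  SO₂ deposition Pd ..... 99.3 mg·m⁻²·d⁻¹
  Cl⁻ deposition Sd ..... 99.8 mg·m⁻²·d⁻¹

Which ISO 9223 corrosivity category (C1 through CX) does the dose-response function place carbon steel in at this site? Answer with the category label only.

carbon steel: T>10 °C ⇒ hinge -0.054·(14.1−10) = -0.2214
  SO₂ term: 1.77·99.3^0.52·exp(0.02·48-0.2214) = 40.47
  Cl⁻ term: 0.102·99.8^0.62·exp(0.033·48+0.04·14.1) = 15.17
  r_corr = 40.47 + 15.17 = 55.64 μm/a
ISO 9223 Table 2 (carbon steel): 50 < 55.6 ≤ 80 μm/a ⇒ C4

C4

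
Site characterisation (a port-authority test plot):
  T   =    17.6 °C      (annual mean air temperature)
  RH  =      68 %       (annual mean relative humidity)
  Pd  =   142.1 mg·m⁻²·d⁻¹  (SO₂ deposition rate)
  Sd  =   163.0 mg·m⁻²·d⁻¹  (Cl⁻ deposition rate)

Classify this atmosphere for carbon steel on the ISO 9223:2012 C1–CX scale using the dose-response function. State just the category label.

C5

carbon steel: T>10 °C ⇒ hinge -0.054·(17.6−10) = -0.4104
  sulphur-dioxide contribution → 60.22 μm/a
  chloride contribution → 45.76 μm/a
  ⇒ r_corr(carbon steel) = 106 μm/a
Category bounds: 80…200 μm/a bracket r_corr ⇒ C5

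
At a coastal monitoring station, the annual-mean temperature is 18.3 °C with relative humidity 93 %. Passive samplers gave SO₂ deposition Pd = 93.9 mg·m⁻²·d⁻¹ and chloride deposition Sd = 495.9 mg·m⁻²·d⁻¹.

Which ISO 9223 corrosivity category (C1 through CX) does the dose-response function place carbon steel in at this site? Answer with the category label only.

carbon steel: T>10 °C ⇒ hinge -0.054·(18.3−10) = -0.4482
  sulphur-dioxide contribution → 77.07 μm/a
  chloride contribution → 214 μm/a
  total first-year rate 291.1 μm/a
ISO 9223 Table 2 (carbon steel): 200 < 291 ≤ 700 μm/a ⇒ CX

CX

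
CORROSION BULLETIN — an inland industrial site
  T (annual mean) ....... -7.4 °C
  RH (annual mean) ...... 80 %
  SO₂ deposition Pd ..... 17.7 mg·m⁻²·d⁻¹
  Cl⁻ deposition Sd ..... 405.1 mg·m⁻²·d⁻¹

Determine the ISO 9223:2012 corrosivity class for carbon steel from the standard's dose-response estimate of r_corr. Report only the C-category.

carbon steel: temperature factor f = +0.150·(-17.4) = -2.6100
  Pd branch = 1.77·Pd^0.52·e^(0.02·RH+f) = 2.873 μm/a
  Cl⁻ term: 0.102·405.1^0.62·exp(0.033·80+0.04·-7.4) = 43.98
  r_corr = 2.873 + 43.98 = 46.85 μm/a
ISO 9223 Table 2 (carbon steel): 25 < 46.9 ≤ 50 μm/a ⇒ C3

C3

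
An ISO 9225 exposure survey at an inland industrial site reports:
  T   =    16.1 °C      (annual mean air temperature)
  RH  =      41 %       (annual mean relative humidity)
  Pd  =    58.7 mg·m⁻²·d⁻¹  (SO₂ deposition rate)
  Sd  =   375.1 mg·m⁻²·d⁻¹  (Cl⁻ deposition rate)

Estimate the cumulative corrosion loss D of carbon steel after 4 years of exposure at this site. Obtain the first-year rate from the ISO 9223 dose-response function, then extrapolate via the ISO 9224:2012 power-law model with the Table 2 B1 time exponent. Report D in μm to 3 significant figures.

D(4) = 111 μm

carbon steel: T>10 °C ⇒ hinge -0.054·(16.1−10) = -0.3294
  Pd branch = 1.77·Pd^0.52·e^(0.02·RH+f) = 24.03 μm/a
  Sd branch = 0.102·Sd^0.62·e^(0.033·RH+0.04·T) = 29.64 μm/a
  sum: 24.03 + 29.64 → r_corr = 53.67 μm/a
ISO 9224: D(t) = r_corr · t^b with b = 0.523 (carbon steel, B1)
  D(4) = 53.67 × 4^0.523 = 53.67 × 2.065 = 110.8 μm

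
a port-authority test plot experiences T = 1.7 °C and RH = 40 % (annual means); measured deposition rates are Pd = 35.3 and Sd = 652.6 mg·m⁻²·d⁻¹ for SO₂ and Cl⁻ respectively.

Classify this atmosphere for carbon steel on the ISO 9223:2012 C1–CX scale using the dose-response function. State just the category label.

carbon steel: f(T) = +0.150·(T−10) [T≤10 °C] = -1.2450
  SO₂ term: 1.77·35.3^0.52·exp(0.02·40-1.2450) = 7.237
  Cl⁻ term: 0.102·652.6^0.62·exp(0.033·40+0.04·1.7) = 22.72
  sum: 7.237 + 22.72 → r_corr = 29.96 μm/a
ISO 9223 Table 2 (carbon steel): 25 < 30 ≤ 50 μm/a ⇒ C3

C3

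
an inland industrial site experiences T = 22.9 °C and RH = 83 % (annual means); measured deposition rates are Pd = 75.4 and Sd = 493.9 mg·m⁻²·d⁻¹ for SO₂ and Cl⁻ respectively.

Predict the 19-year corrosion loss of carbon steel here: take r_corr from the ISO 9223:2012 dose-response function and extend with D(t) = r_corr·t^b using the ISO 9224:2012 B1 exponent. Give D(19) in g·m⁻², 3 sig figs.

carbon steel: temperature factor f = -0.054·(12.9) = -0.6966
  SO₂ term: 1.77·75.4^0.52·exp(0.02·83-0.6966) = 43.91
  Cl⁻ term: 0.102·493.9^0.62·exp(0.033·83+0.04·22.9) = 184.5
  r_corr = 43.91 + 184.5 = 228.4 μm/a
Power-law: D(19) = r_corr · 19^0.523
  D(19) = 228.4 × 19^0.523 = 228.4 × 4.664 = 1065 μm
  Mass loss = 1065 μm × 7.85 g/cm³ = 8363 g·m⁻²

D(19) = 8.36e+03 g·m⁻²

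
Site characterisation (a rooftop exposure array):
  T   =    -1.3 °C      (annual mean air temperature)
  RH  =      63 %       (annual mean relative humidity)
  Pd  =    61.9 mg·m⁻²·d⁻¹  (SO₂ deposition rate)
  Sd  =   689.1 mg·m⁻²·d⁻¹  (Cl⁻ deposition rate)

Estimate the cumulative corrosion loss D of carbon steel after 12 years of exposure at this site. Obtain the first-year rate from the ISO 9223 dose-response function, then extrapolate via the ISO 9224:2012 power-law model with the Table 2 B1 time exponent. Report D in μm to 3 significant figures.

carbon steel: f(T) = +0.150·(T−10) [T≤10 °C] = -1.6950
  SO₂ term: 1.77·61.9^0.52·exp(0.02·63-1.6950) = 9.789
  Sd branch = 0.102·Sd^0.62·e^(0.033·RH+0.04·T) = 44.53 μm/a
  r_corr = 9.789 + 44.53 = 54.32 μm/a
Power-law: D(12) = r_corr · 12^0.523
  D(12) = 54.32 × 12^0.523 = 54.32 × 3.668 = 199.2 μm

D(12) = 199 μm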